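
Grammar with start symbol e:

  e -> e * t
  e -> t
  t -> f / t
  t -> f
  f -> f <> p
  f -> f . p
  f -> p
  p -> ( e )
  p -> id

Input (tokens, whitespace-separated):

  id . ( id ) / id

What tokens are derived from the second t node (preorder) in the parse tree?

id

[e [t [f [f [p id]] . [p ( [e [t [f [p id]]]] )]] / [t [f [p id]]]]]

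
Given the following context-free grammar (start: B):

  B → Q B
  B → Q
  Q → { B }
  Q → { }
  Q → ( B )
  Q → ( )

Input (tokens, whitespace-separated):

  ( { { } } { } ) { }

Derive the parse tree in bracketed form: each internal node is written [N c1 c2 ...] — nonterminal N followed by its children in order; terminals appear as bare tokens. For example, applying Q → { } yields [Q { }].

[B [Q ( [B [Q { [B [Q { }]] }] [B [Q { }]]] )] [B [Q { }]]]

B
Q B
( B ) B
( Q B ) B
( { B } B ) B
( { Q } B ) B
( { { } } B ) B
( { { } } Q ) B
( { { } } { } ) B
( { { } } { } ) Q
( { { } } { } ) { }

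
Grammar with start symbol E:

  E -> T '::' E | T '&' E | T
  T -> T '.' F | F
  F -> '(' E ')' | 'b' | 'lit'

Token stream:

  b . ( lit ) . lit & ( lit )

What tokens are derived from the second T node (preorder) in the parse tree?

b . ( lit )

[E [T [T [T [F b]] . [F ( [E [T [F lit]]] )]] . [F lit]] & [E [T [F ( [E [T [F lit]]] )]]]]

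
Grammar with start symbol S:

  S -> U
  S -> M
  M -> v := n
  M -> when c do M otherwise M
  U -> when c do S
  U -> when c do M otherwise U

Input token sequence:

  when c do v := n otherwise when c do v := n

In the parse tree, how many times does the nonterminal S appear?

2

[S [U when c do [M v := n] otherwise [U when c do [S [M v := n]]]]]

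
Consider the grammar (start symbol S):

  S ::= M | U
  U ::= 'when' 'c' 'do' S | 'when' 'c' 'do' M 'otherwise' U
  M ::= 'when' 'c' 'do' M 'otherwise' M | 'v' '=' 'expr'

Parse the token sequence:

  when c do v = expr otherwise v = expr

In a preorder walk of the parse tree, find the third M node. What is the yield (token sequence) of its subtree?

[S [M when c do [M v = expr] otherwise [M v = expr]]]

v = expr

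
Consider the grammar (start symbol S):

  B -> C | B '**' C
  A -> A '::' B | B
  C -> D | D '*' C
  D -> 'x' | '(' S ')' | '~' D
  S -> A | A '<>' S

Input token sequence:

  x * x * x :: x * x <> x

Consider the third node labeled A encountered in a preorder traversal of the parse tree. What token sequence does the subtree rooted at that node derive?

x

[S [A [A [B [C [D x] * [C [D x] * [C [D x]]]]]] :: [B [C [D x] * [C [D x]]]]] <> [S [A [B [C [D x]]]]]]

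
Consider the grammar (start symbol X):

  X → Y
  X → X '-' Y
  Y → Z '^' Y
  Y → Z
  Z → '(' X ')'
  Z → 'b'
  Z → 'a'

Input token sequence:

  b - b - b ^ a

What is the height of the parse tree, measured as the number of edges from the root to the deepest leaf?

5

[X [X [X [Y [Z b]]] - [Y [Z b]]] - [Y [Z b] ^ [Y [Z a]]]]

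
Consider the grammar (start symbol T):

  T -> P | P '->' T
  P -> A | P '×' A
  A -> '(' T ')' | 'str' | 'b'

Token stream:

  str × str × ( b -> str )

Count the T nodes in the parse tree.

3

[T [P [P [P [A str]] × [A str]] × [A ( [T [P [A b]] -> [T [P [A str]]]] )]]]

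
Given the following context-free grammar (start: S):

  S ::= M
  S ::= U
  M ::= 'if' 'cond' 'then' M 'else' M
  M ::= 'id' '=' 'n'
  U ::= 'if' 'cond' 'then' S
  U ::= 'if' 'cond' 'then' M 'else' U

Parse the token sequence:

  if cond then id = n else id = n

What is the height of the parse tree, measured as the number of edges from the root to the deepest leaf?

3

[S [M if cond then [M id = n] else [M id = n]]]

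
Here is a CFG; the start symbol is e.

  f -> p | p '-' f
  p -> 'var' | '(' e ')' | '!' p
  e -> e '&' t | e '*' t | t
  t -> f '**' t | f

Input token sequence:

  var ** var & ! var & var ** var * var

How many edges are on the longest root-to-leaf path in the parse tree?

8

[e [e [e [e [t [f [p var]] ** [t [f [p var]]]]] & [t [f [p ! [p var]]]]] & [t [f [p var]] ** [t [f [p var]]]]] * [t [f [p var]]]]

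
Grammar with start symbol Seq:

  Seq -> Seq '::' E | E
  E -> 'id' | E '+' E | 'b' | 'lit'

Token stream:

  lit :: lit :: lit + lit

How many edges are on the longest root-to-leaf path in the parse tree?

[Seq [Seq [Seq [E lit]] :: [E lit]] :: [E [E lit] + [E lit]]]

4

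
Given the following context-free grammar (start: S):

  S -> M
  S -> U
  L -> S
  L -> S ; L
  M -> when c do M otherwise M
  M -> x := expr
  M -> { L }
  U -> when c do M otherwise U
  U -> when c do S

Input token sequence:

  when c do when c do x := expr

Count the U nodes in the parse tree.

2

[S [U when c do [S [U when c do [S [M x := expr]]]]]]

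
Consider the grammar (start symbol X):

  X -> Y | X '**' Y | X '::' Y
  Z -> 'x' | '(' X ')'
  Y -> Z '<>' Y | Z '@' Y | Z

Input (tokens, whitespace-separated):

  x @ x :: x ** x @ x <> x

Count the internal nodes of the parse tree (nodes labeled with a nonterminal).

[X [X [X [Y [Z x] @ [Y [Z x]]]] :: [Y [Z x]]] ** [Y [Z x] @ [Y [Z x] <> [Y [Z x]]]]]

15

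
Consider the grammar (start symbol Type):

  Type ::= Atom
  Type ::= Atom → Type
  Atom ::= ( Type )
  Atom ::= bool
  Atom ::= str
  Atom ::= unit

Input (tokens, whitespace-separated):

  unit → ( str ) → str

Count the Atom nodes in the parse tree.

[Type [Atom unit] → [Type [Atom ( [Type [Atom str]] )] → [Type [Atom str]]]]

4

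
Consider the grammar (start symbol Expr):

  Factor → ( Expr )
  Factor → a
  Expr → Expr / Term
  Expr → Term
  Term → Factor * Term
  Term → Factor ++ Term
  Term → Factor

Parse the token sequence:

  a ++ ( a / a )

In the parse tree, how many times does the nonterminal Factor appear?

4

[Expr [Term [Factor a] ++ [Term [Factor ( [Expr [Expr [Term [Factor a]]] / [Term [Factor a]]] )]]]]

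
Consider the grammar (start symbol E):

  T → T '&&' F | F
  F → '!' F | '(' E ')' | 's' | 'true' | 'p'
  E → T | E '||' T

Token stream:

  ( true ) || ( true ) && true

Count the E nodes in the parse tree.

4

[E [E [T [F ( [E [T [F true]]] )]]] || [T [T [F ( [E [T [F true]]] )]] && [F true]]]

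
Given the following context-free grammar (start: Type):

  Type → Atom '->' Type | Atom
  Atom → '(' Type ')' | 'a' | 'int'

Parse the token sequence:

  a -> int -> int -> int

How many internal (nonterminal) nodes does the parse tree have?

8

[Type [Atom a] -> [Type [Atom int] -> [Type [Atom int] -> [Type [Atom int]]]]]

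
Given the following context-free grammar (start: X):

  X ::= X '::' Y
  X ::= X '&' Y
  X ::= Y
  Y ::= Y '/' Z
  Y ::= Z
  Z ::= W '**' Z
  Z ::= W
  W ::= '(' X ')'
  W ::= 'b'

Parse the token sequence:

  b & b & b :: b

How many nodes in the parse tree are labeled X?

4

[X [X [X [X [Y [Z [W b]]]] & [Y [Z [W b]]]] & [Y [Z [W b]]]] :: [Y [Z [W b]]]]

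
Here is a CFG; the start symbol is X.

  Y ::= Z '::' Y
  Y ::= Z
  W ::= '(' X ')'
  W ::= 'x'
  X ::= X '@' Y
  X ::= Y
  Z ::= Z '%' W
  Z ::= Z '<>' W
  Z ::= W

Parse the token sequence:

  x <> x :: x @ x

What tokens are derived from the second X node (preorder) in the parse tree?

[X [X [Y [Z [Z [W x]] <> [W x]] :: [Y [Z [W x]]]]] @ [Y [Z [W x]]]]

x <> x :: x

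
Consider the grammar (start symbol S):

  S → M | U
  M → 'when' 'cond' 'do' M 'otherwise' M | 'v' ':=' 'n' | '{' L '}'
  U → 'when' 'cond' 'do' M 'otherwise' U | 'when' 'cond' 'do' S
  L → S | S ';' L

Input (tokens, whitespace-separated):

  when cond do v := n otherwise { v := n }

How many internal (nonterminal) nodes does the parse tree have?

[S [M when cond do [M v := n] otherwise [M { [L [S [M v := n]]] }]]]

7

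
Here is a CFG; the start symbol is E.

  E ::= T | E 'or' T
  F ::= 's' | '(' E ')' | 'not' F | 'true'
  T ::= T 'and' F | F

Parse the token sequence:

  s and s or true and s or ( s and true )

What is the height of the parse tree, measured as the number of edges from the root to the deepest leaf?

[E [E [E [T [T [F s]] and [F s]]] or [T [T [F true]] and [F s]]] or [T [F ( [E [T [T [F s]] and [F true]]] )]]]

7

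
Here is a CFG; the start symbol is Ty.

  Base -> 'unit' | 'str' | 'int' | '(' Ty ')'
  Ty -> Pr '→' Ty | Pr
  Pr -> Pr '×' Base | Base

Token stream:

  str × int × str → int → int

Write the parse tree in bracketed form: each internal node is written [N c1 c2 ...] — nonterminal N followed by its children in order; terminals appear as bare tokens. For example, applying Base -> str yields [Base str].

[Ty [Pr [Pr [Pr [Base str]] × [Base int]] × [Base str]] → [Ty [Pr [Base int]] → [Ty [Pr [Base int]]]]]

Ty
Pr → Ty
Pr × Base → Ty
Pr × Base × Base → Ty
Base × Base × Base → Ty
str × Base × Base → Ty
str × int × Base → Ty
str × int × str → Ty
str × int × str → Pr → Ty
str × int × str → Base → Ty
str × int × str → int → Ty
str × int × str → int → Pr
str × int × str → int → Base
str × int × str → int → int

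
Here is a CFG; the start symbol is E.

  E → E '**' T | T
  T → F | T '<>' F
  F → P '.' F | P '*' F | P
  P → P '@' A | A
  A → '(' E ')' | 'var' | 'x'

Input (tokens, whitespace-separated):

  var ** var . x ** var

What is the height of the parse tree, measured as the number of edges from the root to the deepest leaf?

7

[E [E [E [T [F [P [A var]]]]] ** [T [F [P [A var]] . [F [P [A x]]]]]] ** [T [F [P [A var]]]]]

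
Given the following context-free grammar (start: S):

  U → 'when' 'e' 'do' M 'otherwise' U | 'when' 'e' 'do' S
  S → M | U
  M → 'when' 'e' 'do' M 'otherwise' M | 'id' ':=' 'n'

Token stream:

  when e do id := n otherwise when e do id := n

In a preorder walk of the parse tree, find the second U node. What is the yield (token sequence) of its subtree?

when e do id := n

[S [U when e do [M id := n] otherwise [U when e do [S [M id := n]]]]]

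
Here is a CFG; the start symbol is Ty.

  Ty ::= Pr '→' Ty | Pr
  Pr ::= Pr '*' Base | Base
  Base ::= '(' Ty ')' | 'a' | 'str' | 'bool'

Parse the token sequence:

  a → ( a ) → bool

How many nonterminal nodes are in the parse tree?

12

[Ty [Pr [Base a]] → [Ty [Pr [Base ( [Ty [Pr [Base a]]] )]] → [Ty [Pr [Base bool]]]]]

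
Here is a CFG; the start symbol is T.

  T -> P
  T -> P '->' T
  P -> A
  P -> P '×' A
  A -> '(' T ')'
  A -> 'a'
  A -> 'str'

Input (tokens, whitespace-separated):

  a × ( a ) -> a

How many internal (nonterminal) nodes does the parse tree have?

11

[T [P [P [A a]] × [A ( [T [P [A a]]] )]] -> [T [P [A a]]]]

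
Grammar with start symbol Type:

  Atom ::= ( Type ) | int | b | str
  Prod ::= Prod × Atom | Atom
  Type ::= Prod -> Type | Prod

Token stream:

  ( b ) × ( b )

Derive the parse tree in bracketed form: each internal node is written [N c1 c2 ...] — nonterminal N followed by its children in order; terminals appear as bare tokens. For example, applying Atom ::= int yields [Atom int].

[Type [Prod [Prod [Atom ( [Type [Prod [Atom b]]] )]] × [Atom ( [Type [Prod [Atom b]]] )]]]

Type
Prod
Prod × Atom
Atom × Atom
( Type ) × Atom
( Prod ) × Atom
( Atom ) × Atom
( b ) × Atom
( b ) × ( Type )
( b ) × ( Prod )
( b ) × ( Atom )
( b ) × ( b )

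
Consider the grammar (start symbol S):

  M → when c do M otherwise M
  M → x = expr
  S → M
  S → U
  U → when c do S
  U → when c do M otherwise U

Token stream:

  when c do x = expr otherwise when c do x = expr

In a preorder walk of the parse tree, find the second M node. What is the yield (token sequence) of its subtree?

[S [U when c do [M x = expr] otherwise [U when c do [S [M x = expr]]]]]

x = expr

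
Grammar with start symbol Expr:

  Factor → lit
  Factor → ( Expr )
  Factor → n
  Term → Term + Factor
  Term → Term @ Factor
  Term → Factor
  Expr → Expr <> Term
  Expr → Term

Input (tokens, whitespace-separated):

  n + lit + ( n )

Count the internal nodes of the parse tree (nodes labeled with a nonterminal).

10

[Expr [Term [Term [Term [Factor n]] + [Factor lit]] + [Factor ( [Expr [Term [Factor n]]] )]]]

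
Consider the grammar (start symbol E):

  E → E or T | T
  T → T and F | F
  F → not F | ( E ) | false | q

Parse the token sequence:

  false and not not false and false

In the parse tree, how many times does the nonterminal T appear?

3

[E [T [T [T [F false]] and [F not [F not [F false]]]] and [F false]]]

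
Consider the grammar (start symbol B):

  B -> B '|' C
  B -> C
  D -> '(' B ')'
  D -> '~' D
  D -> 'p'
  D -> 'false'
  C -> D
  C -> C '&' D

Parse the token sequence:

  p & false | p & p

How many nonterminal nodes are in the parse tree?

10

[B [B [C [C [D p]] & [D false]]] | [C [C [D p]] & [D p]]]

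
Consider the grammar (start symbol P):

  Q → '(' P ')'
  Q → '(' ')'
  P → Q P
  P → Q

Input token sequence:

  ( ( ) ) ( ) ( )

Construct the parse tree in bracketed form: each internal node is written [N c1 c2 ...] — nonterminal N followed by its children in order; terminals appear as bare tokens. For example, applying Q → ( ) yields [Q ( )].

[P [Q ( [P [Q ( )]] )] [P [Q ( )] [P [Q ( )]]]]

P
Q P
( P ) P
( Q ) P
( ( ) ) P
( ( ) ) Q P
( ( ) ) ( ) P
( ( ) ) ( ) Q
( ( ) ) ( ) ( )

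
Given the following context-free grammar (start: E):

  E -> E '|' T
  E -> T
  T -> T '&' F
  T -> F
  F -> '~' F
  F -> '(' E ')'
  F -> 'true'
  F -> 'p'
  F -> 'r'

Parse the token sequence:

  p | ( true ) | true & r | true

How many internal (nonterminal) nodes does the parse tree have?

[E [E [E [E [T [F p]]] | [T [F ( [E [T [F true]]] )]]] | [T [T [F true]] & [F r]]] | [T [F true]]]

17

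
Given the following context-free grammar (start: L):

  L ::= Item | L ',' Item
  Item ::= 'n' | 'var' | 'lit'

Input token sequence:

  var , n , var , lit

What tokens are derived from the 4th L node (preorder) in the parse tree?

var

[L [L [L [L [Item var]] , [Item n]] , [Item var]] , [Item lit]]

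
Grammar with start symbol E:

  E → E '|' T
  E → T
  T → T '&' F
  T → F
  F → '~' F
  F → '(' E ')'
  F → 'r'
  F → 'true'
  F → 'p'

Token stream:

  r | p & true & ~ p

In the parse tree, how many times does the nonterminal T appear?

4

[E [E [T [F r]]] | [T [T [T [F p]] & [F true]] & [F ~ [F p]]]]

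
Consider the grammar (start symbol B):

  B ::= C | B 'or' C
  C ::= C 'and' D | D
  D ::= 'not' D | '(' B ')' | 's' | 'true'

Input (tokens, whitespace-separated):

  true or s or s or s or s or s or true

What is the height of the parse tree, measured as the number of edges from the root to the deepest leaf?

9

[B [B [B [B [B [B [B [C [D true]]] or [C [D s]]] or [C [D s]]] or [C [D s]]] or [C [D s]]] or [C [D s]]] or [C [D true]]]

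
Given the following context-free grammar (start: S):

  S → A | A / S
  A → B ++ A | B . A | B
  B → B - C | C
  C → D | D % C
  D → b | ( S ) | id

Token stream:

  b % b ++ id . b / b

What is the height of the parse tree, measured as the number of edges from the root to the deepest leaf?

[S [A [B [C [D b] % [C [D b]]]] ++ [A [B [C [D id]]] . [A [B [C [D b]]]]]] / [S [A [B [C [D b]]]]]]

7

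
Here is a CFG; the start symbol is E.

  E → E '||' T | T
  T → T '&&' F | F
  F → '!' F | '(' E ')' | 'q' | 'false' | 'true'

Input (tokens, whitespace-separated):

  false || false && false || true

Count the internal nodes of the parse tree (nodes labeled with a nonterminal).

11

[E [E [E [T [F false]]] || [T [T [F false]] && [F false]]] || [T [F true]]]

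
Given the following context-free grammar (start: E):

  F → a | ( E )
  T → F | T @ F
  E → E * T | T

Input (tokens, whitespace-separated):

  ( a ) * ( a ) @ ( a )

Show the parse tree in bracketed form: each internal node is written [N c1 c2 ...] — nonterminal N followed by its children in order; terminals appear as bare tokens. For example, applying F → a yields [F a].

[E [E [T [F ( [E [T [F a]]] )]]] * [T [T [F ( [E [T [F a]]] )]] @ [F ( [E [T [F a]]] )]]]

E
E * T
T * T
F * T
( E ) * T
( T ) * T
( F ) * T
( a ) * T
( a ) * T @ F
( a ) * F @ F
( a ) * ( E ) @ F
( a ) * ( T ) @ F
( a ) * ( F ) @ F
( a ) * ( a ) @ F
( a ) * ( a ) @ ( E )
( a ) * ( a ) @ ( T )
( a ) * ( a ) @ ( F )
( a ) * ( a ) @ ( a )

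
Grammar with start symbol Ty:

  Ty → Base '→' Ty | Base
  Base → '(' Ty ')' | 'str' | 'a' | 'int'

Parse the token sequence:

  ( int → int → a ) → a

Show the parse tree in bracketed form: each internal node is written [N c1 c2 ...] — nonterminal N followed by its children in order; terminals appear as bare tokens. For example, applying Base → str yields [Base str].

Ty
Base → Ty
( Ty ) → Ty
( Base → Ty ) → Ty
( int → Ty ) → Ty
( int → Base → Ty ) → Ty
( int → int → Ty ) → Ty
( int → int → Base ) → Ty
( int → int → a ) → Ty
( int → int → a ) → Base
( int → int → a ) → a

[Ty [Base ( [Ty [Base int] → [Ty [Base int] → [Ty [Base a]]]] )] → [Ty [Base a]]]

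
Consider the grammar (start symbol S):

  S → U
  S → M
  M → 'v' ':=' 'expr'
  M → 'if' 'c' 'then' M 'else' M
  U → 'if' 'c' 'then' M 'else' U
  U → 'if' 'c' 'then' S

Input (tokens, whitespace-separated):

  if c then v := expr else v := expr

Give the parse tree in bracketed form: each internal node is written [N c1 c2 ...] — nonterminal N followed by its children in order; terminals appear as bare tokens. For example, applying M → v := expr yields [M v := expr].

S
M
if c then M else M
if c then v := expr else M
if c then v := expr else v := expr

[S [M if c then [M v := expr] else [M v := expr]]]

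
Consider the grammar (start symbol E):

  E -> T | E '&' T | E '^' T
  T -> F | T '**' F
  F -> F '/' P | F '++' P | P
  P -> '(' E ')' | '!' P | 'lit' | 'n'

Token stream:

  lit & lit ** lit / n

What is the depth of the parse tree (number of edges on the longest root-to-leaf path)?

5

[E [E [T [F [P lit]]]] & [T [T [F [P lit]]] ** [F [F [P lit]] / [P n]]]]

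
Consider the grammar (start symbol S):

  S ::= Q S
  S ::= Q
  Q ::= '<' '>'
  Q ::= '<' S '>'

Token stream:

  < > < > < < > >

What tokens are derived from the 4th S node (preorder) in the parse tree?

< >

[S [Q < >] [S [Q < >] [S [Q < [S [Q < >]] >]]]]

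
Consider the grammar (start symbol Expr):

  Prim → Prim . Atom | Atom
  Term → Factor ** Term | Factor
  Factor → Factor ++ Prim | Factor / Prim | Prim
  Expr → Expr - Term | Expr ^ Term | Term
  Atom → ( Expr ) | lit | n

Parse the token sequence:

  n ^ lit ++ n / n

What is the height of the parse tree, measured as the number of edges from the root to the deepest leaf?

7

[Expr [Expr [Term [Factor [Prim [Atom n]]]]] ^ [Term [Factor [Factor [Factor [Prim [Atom lit]]] ++ [Prim [Atom n]]] / [Prim [Atom n]]]]]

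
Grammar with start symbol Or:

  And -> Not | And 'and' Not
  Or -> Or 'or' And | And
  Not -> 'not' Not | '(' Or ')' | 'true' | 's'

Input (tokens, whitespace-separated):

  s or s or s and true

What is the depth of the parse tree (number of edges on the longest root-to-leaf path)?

5

[Or [Or [Or [And [Not s]]] or [And [Not s]]] or [And [And [Not s]] and [Not true]]]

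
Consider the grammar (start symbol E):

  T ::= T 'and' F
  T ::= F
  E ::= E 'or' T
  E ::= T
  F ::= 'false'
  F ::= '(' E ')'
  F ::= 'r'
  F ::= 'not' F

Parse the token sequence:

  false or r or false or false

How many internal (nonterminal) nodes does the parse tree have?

12

[E [E [E [E [T [F false]]] or [T [F r]]] or [T [F false]]] or [T [F false]]]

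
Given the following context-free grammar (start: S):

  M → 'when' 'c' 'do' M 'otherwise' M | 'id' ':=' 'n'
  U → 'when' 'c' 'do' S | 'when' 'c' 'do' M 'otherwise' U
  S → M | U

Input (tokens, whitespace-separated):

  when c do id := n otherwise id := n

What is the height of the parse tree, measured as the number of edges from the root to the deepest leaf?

[S [M when c do [M id := n] otherwise [M id := n]]]

3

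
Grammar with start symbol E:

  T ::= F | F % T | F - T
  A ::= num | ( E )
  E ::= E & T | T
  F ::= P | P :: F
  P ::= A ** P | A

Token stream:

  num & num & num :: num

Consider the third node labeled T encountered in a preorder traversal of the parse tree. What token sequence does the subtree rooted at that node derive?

[E [E [E [T [F [P [A num]]]]] & [T [F [P [A num]]]]] & [T [F [P [A num]] :: [F [P [A num]]]]]]

num :: num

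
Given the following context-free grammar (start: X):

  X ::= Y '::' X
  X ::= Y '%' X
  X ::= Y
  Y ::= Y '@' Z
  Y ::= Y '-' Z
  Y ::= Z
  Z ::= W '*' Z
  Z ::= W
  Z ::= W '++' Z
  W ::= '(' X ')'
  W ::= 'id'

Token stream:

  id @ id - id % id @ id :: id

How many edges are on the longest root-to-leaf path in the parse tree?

[X [Y [Y [Y [Z [W id]]] @ [Z [W id]]] - [Z [W id]]] % [X [Y [Y [Z [W id]]] @ [Z [W id]]] :: [X [Y [Z [W id]]]]]]

6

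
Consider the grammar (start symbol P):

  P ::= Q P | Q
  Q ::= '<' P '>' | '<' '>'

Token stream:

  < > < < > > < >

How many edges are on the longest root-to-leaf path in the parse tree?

[P [Q < >] [P [Q < [P [Q < >]] >] [P [Q < >]]]]

5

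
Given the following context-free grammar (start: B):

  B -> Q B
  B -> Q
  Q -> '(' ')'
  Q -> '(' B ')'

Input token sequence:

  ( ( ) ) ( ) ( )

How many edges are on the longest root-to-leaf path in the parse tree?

4

[B [Q ( [B [Q ( )]] )] [B [Q ( )] [B [Q ( )]]]]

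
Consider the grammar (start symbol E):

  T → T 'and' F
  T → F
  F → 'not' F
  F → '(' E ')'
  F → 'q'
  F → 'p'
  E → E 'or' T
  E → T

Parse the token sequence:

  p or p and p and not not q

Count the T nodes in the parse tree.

4

[E [E [T [F p]]] or [T [T [T [F p]] and [F p]] and [F not [F not [F q]]]]]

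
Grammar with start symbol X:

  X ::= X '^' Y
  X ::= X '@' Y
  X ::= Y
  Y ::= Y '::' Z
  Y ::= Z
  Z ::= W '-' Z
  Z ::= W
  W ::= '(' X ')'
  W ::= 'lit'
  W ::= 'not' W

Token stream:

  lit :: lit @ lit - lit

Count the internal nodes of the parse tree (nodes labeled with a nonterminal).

[X [X [Y [Y [Z [W lit]]] :: [Z [W lit]]]] @ [Y [Z [W lit] - [Z [W lit]]]]]

13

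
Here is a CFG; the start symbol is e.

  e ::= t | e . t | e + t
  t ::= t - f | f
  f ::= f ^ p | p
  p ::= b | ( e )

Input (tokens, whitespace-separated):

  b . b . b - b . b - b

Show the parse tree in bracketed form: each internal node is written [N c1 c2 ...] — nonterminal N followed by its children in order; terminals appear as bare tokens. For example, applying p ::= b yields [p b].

[e [e [e [e [t [f [p b]]]] . [t [f [p b]]]] . [t [t [f [p b]]] - [f [p b]]]] . [t [t [f [p b]]] - [f [p b]]]]

e
e . t
e . t . t
e . t . t . t
t . t . t . t
f . t . t . t
p . t . t . t
b . t . t . t
b . f . t . t
b . p . t . t
b . b . t . t
b . b . t - f . t
b . b . f - f . t
b . b . p - f . t
b . b . b - f . t
b . b . b - p . t
b . b . b - b . t
b . b . b - b . t - f
b . b . b - b . f - f
b . b . b - b . p - f
b . b . b - b . b - f
b . b . b - b . b - p
b . b . b - b . b - b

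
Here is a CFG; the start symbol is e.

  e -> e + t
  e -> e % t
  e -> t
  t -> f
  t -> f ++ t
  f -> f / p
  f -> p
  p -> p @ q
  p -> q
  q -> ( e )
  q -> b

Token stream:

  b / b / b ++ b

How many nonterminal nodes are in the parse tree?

15

[e [t [f [f [f [p [q b]]] / [p [q b]]] / [p [q b]]] ++ [t [f [p [q b]]]]]]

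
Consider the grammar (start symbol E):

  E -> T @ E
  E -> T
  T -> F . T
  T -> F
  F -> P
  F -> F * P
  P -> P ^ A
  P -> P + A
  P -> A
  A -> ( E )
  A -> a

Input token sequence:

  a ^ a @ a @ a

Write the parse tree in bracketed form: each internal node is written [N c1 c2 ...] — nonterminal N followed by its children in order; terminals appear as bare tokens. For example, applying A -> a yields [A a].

[E [T [F [P [P [A a]] ^ [A a]]]] @ [E [T [F [P [A a]]]] @ [E [T [F [P [A a]]]]]]]

E
T @ E
F @ E
P @ E
P ^ A @ E
A ^ A @ E
a ^ A @ E
a ^ a @ E
a ^ a @ T @ E
a ^ a @ F @ E
a ^ a @ P @ E
a ^ a @ A @ E
a ^ a @ a @ E
a ^ a @ a @ T
a ^ a @ a @ F
a ^ a @ a @ P
a ^ a @ a @ A
a ^ a @ a @ a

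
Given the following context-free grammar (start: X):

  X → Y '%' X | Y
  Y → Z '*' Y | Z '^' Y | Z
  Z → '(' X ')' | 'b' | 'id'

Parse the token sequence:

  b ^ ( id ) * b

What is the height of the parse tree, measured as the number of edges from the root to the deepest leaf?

7

[X [Y [Z b] ^ [Y [Z ( [X [Y [Z id]]] )] * [Y [Z b]]]]]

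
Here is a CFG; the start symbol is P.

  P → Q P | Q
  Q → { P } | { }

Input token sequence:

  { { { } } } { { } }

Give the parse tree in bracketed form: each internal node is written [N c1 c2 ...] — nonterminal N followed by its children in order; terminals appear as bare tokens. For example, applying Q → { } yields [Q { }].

P
Q P
{ P } P
{ Q } P
{ { P } } P
{ { Q } } P
{ { { } } } P
{ { { } } } Q
{ { { } } } { P }
{ { { } } } { Q }
{ { { } } } { { } }

[P [Q { [P [Q { [P [Q { }]] }]] }] [P [Q { [P [Q { }]] }]]]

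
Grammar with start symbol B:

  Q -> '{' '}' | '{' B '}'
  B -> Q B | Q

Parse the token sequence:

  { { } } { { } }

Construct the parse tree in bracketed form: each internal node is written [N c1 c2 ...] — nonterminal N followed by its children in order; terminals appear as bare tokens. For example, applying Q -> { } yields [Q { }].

B
Q B
{ B } B
{ Q } B
{ { } } B
{ { } } Q
{ { } } { B }
{ { } } { Q }
{ { } } { { } }

[B [Q { [B [Q { }]] }] [B [Q { [B [Q { }]] }]]]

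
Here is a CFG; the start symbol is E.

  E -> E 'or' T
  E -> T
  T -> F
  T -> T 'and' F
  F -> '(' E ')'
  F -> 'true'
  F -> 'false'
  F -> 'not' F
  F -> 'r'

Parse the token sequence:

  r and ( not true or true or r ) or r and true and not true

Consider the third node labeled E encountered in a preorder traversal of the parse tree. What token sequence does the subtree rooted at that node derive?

[E [E [T [T [F r]] and [F ( [E [E [E [T [F not [F true]]]] or [T [F true]]] or [T [F r]]] )]]] or [T [T [T [F r]] and [F true]] and [F not [F true]]]]

not true or true or r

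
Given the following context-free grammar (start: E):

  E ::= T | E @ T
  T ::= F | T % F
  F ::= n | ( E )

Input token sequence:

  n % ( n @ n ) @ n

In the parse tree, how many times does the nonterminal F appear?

5

[E [E [T [T [F n]] % [F ( [E [E [T [F n]]] @ [T [F n]]] )]]] @ [T [F n]]]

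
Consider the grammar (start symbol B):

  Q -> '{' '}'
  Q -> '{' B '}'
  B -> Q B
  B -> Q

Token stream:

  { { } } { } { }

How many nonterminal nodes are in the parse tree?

[B [Q { [B [Q { }]] }] [B [Q { }] [B [Q { }]]]]

8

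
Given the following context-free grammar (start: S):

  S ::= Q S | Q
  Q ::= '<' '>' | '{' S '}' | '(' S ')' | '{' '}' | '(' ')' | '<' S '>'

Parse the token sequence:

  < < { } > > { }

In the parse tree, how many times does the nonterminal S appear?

[S [Q < [S [Q < [S [Q { }]] >]] >] [S [Q { }]]]

4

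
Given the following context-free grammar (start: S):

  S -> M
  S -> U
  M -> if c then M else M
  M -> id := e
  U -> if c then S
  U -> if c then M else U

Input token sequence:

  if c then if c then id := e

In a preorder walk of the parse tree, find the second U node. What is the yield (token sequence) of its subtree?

if c then id := e

[S [U if c then [S [U if c then [S [M id := e]]]]]]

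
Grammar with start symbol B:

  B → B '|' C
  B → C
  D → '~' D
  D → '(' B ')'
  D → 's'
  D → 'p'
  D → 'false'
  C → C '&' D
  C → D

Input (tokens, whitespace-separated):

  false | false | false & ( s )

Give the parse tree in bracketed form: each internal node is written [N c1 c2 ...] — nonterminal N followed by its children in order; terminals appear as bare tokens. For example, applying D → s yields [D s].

B
B | C
B | C | C
C | C | C
D | C | C
false | C | C
false | D | C
false | false | C
false | false | C & D
false | false | D & D
false | false | false & D
false | false | false & ( B )
false | false | false & ( C )
false | false | false & ( D )
false | false | false & ( s )

[B [B [B [C [D false]]] | [C [D false]]] | [C [C [D false]] & [D ( [B [C [D s]]] )]]]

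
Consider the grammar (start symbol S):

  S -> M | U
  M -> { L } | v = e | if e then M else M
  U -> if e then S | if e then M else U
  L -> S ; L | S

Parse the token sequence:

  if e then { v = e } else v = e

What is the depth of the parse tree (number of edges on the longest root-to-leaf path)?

[S [M if e then [M { [L [S [M v = e]]] }] else [M v = e]]]

6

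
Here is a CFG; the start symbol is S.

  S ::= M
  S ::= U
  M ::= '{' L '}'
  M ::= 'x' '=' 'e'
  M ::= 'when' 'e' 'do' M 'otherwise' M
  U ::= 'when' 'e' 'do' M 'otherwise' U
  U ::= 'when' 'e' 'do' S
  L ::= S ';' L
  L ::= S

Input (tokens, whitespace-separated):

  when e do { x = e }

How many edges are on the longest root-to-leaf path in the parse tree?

7

[S [U when e do [S [M { [L [S [M x = e]]] }]]]]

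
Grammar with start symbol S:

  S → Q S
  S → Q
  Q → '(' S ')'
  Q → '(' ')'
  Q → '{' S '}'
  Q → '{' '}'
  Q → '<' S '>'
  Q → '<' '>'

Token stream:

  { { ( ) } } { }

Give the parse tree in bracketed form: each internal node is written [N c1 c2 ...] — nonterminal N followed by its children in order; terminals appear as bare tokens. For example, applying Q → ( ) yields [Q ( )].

[S [Q { [S [Q { [S [Q ( )]] }]] }] [S [Q { }]]]

S
Q S
{ S } S
{ Q } S
{ { S } } S
{ { Q } } S
{ { ( ) } } S
{ { ( ) } } Q
{ { ( ) } } { }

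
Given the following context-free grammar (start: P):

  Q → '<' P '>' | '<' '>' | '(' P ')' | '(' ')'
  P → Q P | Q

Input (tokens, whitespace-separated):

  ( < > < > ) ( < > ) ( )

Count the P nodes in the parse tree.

6

[P [Q ( [P [Q < >] [P [Q < >]]] )] [P [Q ( [P [Q < >]] )] [P [Q ( )]]]]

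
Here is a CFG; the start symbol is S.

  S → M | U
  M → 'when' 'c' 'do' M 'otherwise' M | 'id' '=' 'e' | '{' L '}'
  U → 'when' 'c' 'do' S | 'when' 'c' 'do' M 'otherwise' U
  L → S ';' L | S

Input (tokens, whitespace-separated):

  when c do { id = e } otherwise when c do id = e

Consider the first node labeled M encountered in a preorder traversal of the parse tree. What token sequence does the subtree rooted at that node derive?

[S [U when c do [M { [L [S [M id = e]]] }] otherwise [U when c do [S [M id = e]]]]]

{ id = e }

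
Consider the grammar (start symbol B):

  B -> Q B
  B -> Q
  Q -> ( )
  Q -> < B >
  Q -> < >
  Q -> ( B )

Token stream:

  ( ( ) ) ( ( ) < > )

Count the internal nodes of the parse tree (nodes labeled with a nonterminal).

10

[B [Q ( [B [Q ( )]] )] [B [Q ( [B [Q ( )] [B [Q < >]]] )]]]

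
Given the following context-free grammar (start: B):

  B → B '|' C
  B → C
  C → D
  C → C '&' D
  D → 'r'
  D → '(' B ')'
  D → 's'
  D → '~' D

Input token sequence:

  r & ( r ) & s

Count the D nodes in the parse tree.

4

[B [C [C [C [D r]] & [D ( [B [C [D r]]] )]] & [D s]]]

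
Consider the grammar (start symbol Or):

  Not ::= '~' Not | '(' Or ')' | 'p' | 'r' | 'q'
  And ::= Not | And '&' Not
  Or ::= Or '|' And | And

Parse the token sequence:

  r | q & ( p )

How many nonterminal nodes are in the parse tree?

[Or [Or [And [Not r]]] | [And [And [Not q]] & [Not ( [Or [And [Not p]]] )]]]

11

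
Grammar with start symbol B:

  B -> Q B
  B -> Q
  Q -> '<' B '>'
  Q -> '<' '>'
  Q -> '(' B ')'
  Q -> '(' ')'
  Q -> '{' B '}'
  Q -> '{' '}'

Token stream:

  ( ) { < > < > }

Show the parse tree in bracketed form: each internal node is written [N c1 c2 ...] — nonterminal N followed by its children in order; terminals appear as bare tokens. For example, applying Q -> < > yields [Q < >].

B
Q B
( ) B
( ) Q
( ) { B }
( ) { Q B }
( ) { < > B }
( ) { < > Q }
( ) { < > < > }

[B [Q ( )] [B [Q { [B [Q < >] [B [Q < >]]] }]]]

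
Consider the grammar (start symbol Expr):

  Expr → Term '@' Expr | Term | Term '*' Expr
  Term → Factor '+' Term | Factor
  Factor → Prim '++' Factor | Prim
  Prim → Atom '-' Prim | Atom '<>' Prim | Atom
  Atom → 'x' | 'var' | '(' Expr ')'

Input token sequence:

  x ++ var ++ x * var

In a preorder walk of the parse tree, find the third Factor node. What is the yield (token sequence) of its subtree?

[Expr [Term [Factor [Prim [Atom x]] ++ [Factor [Prim [Atom var]] ++ [Factor [Prim [Atom x]]]]]] * [Expr [Term [Factor [Prim [Atom var]]]]]]

x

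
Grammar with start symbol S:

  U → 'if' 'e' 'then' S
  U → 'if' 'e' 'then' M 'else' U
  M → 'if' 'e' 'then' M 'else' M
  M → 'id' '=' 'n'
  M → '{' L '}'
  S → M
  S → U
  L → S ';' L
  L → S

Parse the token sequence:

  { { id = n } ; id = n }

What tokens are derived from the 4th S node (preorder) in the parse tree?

[S [M { [L [S [M { [L [S [M id = n]]] }]] ; [L [S [M id = n]]]] }]]

id = n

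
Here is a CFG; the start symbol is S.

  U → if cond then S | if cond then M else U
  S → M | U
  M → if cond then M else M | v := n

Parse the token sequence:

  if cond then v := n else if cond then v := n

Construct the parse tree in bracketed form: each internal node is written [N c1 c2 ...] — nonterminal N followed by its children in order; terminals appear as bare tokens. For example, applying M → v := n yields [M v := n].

S
U
if cond then M else U
if cond then v := n else U
if cond then v := n else if cond then S
if cond then v := n else if cond then M
if cond then v := n else if cond then v := n

[S [U if cond then [M v := n] else [U if cond then [S [M v := n]]]]]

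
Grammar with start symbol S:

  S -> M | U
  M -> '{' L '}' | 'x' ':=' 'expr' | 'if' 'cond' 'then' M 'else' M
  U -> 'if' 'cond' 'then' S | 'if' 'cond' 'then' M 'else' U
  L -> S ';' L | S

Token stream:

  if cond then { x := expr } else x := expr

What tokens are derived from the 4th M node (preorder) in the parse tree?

[S [M if cond then [M { [L [S [M x := expr]]] }] else [M x := expr]]]

x := expr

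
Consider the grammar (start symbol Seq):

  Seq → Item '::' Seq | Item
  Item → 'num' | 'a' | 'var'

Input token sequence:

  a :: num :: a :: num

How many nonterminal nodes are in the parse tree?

8

[Seq [Item a] :: [Seq [Item num] :: [Seq [Item a] :: [Seq [Item num]]]]]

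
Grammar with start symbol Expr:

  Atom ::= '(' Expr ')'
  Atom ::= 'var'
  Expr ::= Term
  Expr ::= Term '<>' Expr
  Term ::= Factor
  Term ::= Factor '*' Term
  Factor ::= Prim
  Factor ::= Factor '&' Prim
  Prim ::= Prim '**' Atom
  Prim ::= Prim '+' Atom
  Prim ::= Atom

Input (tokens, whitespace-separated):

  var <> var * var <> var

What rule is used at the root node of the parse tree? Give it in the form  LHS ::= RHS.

Expr ::= Term '<>' Expr

[Expr [Term [Factor [Prim [Atom var]]]] <> [Expr [Term [Factor [Prim [Atom var]]] * [Term [Factor [Prim [Atom var]]]]] <> [Expr [Term [Factor [Prim [Atom var]]]]]]]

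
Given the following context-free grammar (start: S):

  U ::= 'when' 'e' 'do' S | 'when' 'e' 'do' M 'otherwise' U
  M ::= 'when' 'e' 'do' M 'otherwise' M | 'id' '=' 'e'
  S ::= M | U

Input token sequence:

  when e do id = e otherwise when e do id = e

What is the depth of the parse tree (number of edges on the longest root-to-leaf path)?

5

[S [U when e do [M id = e] otherwise [U when e do [S [M id = e]]]]]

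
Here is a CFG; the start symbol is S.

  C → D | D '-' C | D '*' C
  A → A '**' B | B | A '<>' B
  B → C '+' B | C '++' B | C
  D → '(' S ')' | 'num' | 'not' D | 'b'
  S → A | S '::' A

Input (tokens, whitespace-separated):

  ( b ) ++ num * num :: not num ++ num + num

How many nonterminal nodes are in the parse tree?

27

[S [S [A [B [C [D ( [S [A [B [C [D b]]]]] )]] ++ [B [C [D num] * [C [D num]]]]]]] :: [A [B [C [D not [D num]]] ++ [B [C [D num]] + [B [C [D num]]]]]]]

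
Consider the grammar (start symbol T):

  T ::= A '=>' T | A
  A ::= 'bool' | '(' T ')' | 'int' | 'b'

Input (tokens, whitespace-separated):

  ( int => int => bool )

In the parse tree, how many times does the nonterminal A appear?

4

[T [A ( [T [A int] => [T [A int] => [T [A bool]]]] )]]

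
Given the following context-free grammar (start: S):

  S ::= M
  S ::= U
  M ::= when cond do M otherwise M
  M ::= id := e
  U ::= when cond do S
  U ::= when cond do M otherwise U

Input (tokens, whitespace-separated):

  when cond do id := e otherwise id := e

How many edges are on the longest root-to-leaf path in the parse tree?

[S [M when cond do [M id := e] otherwise [M id := e]]]

3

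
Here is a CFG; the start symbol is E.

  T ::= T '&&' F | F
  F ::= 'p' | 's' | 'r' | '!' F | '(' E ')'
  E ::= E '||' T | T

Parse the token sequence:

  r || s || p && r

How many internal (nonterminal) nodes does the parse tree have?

11

[E [E [E [T [F r]]] || [T [F s]]] || [T [T [F p]] && [F r]]]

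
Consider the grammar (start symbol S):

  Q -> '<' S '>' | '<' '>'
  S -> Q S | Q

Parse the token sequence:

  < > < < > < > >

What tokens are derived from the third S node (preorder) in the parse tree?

< > < >

[S [Q < >] [S [Q < [S [Q < >] [S [Q < >]]] >]]]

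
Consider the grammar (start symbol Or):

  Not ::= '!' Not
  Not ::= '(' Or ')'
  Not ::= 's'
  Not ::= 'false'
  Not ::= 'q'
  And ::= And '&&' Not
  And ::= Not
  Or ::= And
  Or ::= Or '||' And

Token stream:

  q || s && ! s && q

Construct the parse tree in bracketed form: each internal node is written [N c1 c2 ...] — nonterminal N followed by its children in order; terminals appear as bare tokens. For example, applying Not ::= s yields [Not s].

Or
Or || And
And || And
Not || And
q || And
q || And && Not
q || And && Not && Not
q || Not && Not && Not
q || s && Not && Not
q || s && ! Not && Not
q || s && ! s && Not
q || s && ! s && q

[Or [Or [And [Not q]]] || [And [And [And [Not s]] && [Not ! [Not s]]] && [Not q]]]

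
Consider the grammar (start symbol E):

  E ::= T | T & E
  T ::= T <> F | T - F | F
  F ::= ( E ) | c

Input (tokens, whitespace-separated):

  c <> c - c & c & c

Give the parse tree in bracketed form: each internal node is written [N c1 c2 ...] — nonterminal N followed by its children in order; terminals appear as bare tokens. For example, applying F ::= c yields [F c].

[E [T [T [T [F c]] <> [F c]] - [F c]] & [E [T [F c]] & [E [T [F c]]]]]

E
T & E
T - F & E
T <> F - F & E
F <> F - F & E
c <> F - F & E
c <> c - F & E
c <> c - c & E
c <> c - c & T & E
c <> c - c & F & E
c <> c - c & c & E
c <> c - c & c & T
c <> c - c & c & F
c <> c - c & c & c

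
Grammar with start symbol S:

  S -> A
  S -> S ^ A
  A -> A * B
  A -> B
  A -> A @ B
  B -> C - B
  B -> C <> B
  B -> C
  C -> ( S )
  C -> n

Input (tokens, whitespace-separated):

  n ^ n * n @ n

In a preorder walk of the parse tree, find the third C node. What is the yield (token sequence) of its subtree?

n

[S [S [A [B [C n]]]] ^ [A [A [A [B [C n]]] * [B [C n]]] @ [B [C n]]]]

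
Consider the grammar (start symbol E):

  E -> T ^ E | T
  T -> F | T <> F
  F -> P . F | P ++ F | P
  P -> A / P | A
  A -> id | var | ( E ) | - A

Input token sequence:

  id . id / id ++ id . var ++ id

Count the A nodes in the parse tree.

[E [T [F [P [A id]] . [F [P [A id] / [P [A id]]] ++ [F [P [A id]] . [F [P [A var]] ++ [F [P [A id]]]]]]]]]

6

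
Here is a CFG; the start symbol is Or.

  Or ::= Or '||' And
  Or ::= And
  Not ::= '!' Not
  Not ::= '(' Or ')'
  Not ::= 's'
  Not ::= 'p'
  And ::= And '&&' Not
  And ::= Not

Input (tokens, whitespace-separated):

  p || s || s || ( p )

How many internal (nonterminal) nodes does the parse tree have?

15

[Or [Or [Or [Or [And [Not p]]] || [And [Not s]]] || [And [Not s]]] || [And [Not ( [Or [And [Not p]]] )]]]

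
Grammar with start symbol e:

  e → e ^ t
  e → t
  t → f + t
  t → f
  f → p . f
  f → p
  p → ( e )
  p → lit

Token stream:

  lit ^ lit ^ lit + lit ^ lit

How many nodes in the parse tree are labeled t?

[e [e [e [e [t [f [p lit]]]] ^ [t [f [p lit]]]] ^ [t [f [p lit]] + [t [f [p lit]]]]] ^ [t [f [p lit]]]]

5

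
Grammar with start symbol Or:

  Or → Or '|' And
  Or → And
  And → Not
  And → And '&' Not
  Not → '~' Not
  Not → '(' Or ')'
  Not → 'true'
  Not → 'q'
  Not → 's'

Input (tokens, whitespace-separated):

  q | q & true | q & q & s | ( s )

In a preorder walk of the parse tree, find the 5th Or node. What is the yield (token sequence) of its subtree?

[Or [Or [Or [Or [And [Not q]]] | [And [And [Not q]] & [Not true]]] | [And [And [And [Not q]] & [Not q]] & [Not s]]] | [And [Not ( [Or [And [Not s]]] )]]]

s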